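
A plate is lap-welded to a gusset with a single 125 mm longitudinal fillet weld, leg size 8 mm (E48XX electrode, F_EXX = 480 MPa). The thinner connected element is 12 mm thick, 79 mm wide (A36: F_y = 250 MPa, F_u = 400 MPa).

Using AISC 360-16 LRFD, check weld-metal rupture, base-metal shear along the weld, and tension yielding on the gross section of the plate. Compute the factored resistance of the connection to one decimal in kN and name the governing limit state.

152.7 kN (weld metal governs)

Weld metal: throat = 0.707×8 = 5.656 mm, L = 125 mm. φR_n = 0.75 × 0.6 × 480 × 5.656 × 125 = 152.7 kN.
Base metal shear (12 mm plate): yield φR_n = 1.0×0.6×250×12×125 = 225.0 kN; rupture φR_n = 0.75×0.6×400×12×125 = 270.0 kN; take 225.0 kN (yield).
Tension yield (gross): A_g = 79×12 = 948 mm². φR_n = 0.90 × 250 × 948 = 213.3 kN.
Governing: min(152.7, 225.0, 213.3) = 152.7 kN → weld metal.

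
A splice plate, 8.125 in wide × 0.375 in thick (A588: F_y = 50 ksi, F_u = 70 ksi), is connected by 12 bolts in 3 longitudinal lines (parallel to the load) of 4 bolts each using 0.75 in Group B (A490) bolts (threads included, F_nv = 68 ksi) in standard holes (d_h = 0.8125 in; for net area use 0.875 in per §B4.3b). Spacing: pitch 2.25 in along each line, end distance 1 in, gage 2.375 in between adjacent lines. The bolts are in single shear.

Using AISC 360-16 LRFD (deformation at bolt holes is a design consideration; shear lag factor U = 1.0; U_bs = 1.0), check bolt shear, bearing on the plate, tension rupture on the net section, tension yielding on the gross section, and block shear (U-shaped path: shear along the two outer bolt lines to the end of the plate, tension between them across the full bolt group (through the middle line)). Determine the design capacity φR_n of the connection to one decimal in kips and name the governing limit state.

108.3 kips (net-section rupture governs)

Bolt shear: A_b = π(0.75)²/4 = 0.44179 in². φR_n = 0.75 × 68 × 0.44179 × 12 × 1 = 270.4 kips.
Bearing (0.375 in plate, F_u = 70 ksi): end bolts L_c = 1 − 0.8125/2 = 0.59375, R_n = min(1.2×0.59375×0.375×70, 2.4×0.75×0.375×70) = 18.703 kips/bolt; interior L_c = 2.25 − 0.8125 = 1.4375, R_n = 45.281 kips/bolt. φR_n = 0.75 × (3×18.703 + 9×45.281) = 347.7 kips.
Tension rupture (net): A_n = (8.125 − 3×0.875)×0.375 = 2.0625 in² (U = 1.0, A_e = A_n). φR_n = 0.75 × 70 × 2.0625 = 108.3 kips.
Tension yield (gross): A_g = 8.125×0.375 = 3.0469 in². φR_n = 0.90 × 50 × 3.0469 = 137.1 kips.
Block shear: shear path 2×[1+3×2.25] = 2×7.75 in, A_gv = 5.8125, A_nv = 2×(7.75 − 3.5×0.875)×0.375 = 3.5156 in²; tension across gage: (4.75 − 2×0.875)×0.375 = 1.125 in². R_n = min(0.6×70×3.5156, 0.6×50×5.8125) + 1.0×70×1.125 = min(147.66, 174.38) + 78.75 = 226.41 kips. φR_n = 0.75 × 226.41 = 169.8 kips.
Governing: min(270.4, 347.7, 108.3, 137.1, 169.8) = 108.3 kips → net-section rupture.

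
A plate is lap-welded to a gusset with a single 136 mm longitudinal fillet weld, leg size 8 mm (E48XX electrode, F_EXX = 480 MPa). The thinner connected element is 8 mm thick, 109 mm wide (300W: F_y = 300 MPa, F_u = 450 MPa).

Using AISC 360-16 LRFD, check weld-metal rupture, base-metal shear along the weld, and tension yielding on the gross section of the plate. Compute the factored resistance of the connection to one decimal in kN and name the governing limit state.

166.2 kN (weld metal governs)

Weld metal: throat = 0.707×8 = 5.656 mm, L = 136 mm. φR_n = 0.75 × 0.6 × 480 × 5.656 × 136 = 166.2 kN.
Base metal shear (8 mm plate): yield φR_n = 1.0×0.6×300×8×136 = 195.8 kN; rupture φR_n = 0.75×0.6×450×8×136 = 220.3 kN; take 195.8 kN (yield).
Tension yield (gross): A_g = 109×8 = 872 mm². φR_n = 0.90 × 300 × 872 = 235.4 kN.
Governing: min(166.2, 195.8, 235.4) = 166.2 kN → weld metal.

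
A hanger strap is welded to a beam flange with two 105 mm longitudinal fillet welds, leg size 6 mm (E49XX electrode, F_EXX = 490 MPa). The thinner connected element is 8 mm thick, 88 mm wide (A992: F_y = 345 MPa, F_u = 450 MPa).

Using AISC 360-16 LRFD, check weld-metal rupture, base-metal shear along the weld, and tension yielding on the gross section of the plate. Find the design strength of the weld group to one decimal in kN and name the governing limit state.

196.4 kN (weld metal governs)

Weld metal: throat = 0.707×6 = 4.242 mm, L = 2×105 = 210 mm. φR_n = 0.75 × 0.6 × 490 × 4.242 × 210 = 196.4 kN.
Base metal shear (8 mm plate): yield φR_n = 1.0×0.6×345×8×210 = 347.8 kN; rupture φR_n = 0.75×0.6×450×8×210 = 340.2 kN; take 340.2 kN (rupture).
Tension yield (gross): A_g = 88×8 = 704 mm². φR_n = 0.90 × 345 × 704 = 218.6 kN.
Governing: min(196.4, 340.2, 218.6) = 196.4 kN → weld metal.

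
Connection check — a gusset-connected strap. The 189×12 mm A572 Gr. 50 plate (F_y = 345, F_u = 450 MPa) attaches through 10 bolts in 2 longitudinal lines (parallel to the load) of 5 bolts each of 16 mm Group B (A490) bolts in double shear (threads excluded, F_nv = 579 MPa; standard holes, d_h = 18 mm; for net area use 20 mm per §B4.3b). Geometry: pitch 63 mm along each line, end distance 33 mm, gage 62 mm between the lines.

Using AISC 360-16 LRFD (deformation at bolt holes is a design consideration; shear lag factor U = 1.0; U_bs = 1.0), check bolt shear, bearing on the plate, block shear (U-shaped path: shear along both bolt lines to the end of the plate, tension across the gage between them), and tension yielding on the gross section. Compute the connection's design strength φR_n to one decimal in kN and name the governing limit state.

Bolt shear: A_b = π(16)²/4 = 201.06 mm². φR_n = 0.75 × 579 × 201.06 × 10 × 2 = 1746.2 kN.
Bearing (12 mm plate, F_u = 450 MPa): end bolts L_c = 33 − 18/2 = 24, R_n = min(1.2×24×12×450, 2.4×16×12×450) = 155.52 kN/bolt; interior L_c = 63 − 18 = 45, R_n = 207.36 kN/bolt. φR_n = 0.75 × (2×155.52 + 8×207.36) = 1477.4 kN.
Block shear: shear path 2×[33+4×63] = 2×285 mm, A_gv = 6840, A_nv = 2×(285 − 4.5×20)×12 = 4680 mm²; tension across gage: (62 − 1×20)×12 = 504 mm². R_n = min(0.6×450×4680, 0.6×345×6840) + 1.0×450×504 = min(1263.6, 1415.9) + 226.8 = 1490.4 kN. φR_n = 0.75 × 1490.4 = 1117.8 kN.
Tension yield (gross): A_g = 189×12 = 2268 mm². φR_n = 0.90 × 345 × 2268 = 704.2 kN.
Governing: min(1746.2, 1477.4, 1117.8, 704.2) = 704.2 kN → gross-section yield.

704.2 kN (gross-section yield governs)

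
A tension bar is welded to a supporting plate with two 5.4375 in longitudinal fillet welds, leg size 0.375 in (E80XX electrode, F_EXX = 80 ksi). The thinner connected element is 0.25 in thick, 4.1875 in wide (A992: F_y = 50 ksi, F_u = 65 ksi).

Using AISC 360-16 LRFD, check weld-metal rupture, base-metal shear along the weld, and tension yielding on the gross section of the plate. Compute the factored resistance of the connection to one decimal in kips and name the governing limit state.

47.1 kips (gross-section yield governs)

Weld metal: throat = 0.707×0.375 = 0.26513 in, L = 2×5.4375 = 10.875 in. φR_n = 0.75 × 0.6 × 80 × 0.26513 × 10.875 = 103.8 kips.
Base metal shear (0.25 in plate): yield φR_n = 1.0×0.6×50×0.25×10.875 = 81.6 kips; rupture φR_n = 0.75×0.6×65×0.25×10.875 = 79.5 kips; take 79.5 kips (rupture).
Tension yield (gross): A_g = 4.1875×0.25 = 1.0469 in². φR_n = 0.90 × 50 × 1.0469 = 47.1 kips.
Governing: min(103.8, 79.5, 47.1) = 47.1 kips → gross-section yield.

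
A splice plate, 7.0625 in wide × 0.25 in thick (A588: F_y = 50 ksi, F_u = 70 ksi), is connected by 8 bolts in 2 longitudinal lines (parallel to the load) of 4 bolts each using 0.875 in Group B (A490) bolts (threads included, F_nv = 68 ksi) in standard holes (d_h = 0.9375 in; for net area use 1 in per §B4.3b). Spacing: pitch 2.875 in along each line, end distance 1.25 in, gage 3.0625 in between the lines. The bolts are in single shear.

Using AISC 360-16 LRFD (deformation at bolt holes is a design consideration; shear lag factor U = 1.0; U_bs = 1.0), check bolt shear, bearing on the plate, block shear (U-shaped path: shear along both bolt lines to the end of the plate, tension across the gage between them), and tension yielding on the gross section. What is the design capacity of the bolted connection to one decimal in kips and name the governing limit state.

Bolt shear: A_b = π(0.875)²/4 = 0.60132 in². φR_n = 0.75 × 68 × 0.60132 × 8 × 1 = 245.3 kips.
Bearing (0.25 in plate, F_u = 70 ksi): end bolts L_c = 1.25 − 0.9375/2 = 0.78125, R_n = min(1.2×0.78125×0.25×70, 2.4×0.875×0.25×70) = 16.406 kips/bolt; interior L_c = 2.875 − 0.9375 = 1.9375, R_n = 36.75 kips/bolt. φR_n = 0.75 × (2×16.406 + 6×36.75) = 190.0 kips.
Block shear: shear path 2×[1.25+3×2.875] = 2×9.875 in, A_gv = 4.9375, A_nv = 2×(9.875 − 3.5×1)×0.25 = 3.1875 in²; tension across gage: (3.0625 − 1×1)×0.25 = 0.51563 in². R_n = min(0.6×70×3.1875, 0.6×50×4.9375) + 1.0×70×0.51563 = min(133.88, 148.13) + 36.094 = 169.97 kips. φR_n = 0.75 × 169.97 = 127.5 kips.
Tension yield (gross): A_g = 7.0625×0.25 = 1.7656 in². φR_n = 0.90 × 50 × 1.7656 = 79.5 kips.
Governing: min(245.3, 190.0, 127.5, 79.5) = 79.5 kips → gross-section yield.

79.5 kips (gross-section yield governs)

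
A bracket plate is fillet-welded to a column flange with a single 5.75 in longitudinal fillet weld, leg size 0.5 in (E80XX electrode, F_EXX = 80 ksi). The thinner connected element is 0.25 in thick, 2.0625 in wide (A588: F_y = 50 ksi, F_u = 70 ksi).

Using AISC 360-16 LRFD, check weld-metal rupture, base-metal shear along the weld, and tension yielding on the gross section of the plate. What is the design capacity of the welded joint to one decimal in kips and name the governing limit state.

Weld metal: throat = 0.707×0.5 = 0.3535 in, L = 5.75 in. φR_n = 0.75 × 0.6 × 80 × 0.3535 × 5.75 = 73.2 kips.
Base metal shear (0.25 in plate): yield φR_n = 1.0×0.6×50×0.25×5.75 = 43.1 kips; rupture φR_n = 0.75×0.6×70×0.25×5.75 = 45.3 kips; take 43.1 kips (yield).
Tension yield (gross): A_g = 2.0625×0.25 = 0.51563 in². φR_n = 0.90 × 50 × 0.51563 = 23.2 kips.
Governing: min(73.2, 43.1, 23.2) = 23.2 kips → gross-section yield.

23.2 kips (gross-section yield governs)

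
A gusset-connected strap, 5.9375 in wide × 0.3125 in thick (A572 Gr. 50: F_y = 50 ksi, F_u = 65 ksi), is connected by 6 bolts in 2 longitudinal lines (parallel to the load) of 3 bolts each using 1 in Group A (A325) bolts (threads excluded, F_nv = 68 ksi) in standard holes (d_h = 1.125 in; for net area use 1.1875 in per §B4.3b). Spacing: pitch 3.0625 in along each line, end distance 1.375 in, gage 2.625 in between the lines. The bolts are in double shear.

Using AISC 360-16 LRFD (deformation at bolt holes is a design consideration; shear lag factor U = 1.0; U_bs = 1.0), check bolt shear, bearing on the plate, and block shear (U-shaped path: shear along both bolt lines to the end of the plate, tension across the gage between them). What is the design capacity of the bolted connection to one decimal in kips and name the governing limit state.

104.7 kips (block shear governs)

Bolt shear: A_b = π(1)²/4 = 0.7854 in². φR_n = 0.75 × 68 × 0.7854 × 6 × 2 = 480.7 kips.
Bearing (0.3125 in plate, F_u = 65 ksi): end bolts L_c = 1.375 − 1.125/2 = 0.8125, R_n = min(1.2×0.8125×0.3125×65, 2.4×1×0.3125×65) = 19.805 kips/bolt; interior L_c = 3.0625 − 1.125 = 1.9375, R_n = 47.227 kips/bolt. φR_n = 0.75 × (2×19.805 + 4×47.227) = 171.4 kips.
Block shear: shear path 2×[1.375+2×3.0625] = 2×7.5 in, A_gv = 4.6875, A_nv = 2×(7.5 − 2.5×1.1875)×0.3125 = 2.832 in²; tension across gage: (2.625 − 1×1.1875)×0.3125 = 0.44922 in². R_n = min(0.6×65×2.832, 0.6×50×4.6875) + 1.0×65×0.44922 = min(110.45, 140.63) + 29.199 = 139.65 kips. φR_n = 0.75 × 139.65 = 104.7 kips.
Governing: min(480.7, 171.4, 104.7) = 104.7 kips → block shear.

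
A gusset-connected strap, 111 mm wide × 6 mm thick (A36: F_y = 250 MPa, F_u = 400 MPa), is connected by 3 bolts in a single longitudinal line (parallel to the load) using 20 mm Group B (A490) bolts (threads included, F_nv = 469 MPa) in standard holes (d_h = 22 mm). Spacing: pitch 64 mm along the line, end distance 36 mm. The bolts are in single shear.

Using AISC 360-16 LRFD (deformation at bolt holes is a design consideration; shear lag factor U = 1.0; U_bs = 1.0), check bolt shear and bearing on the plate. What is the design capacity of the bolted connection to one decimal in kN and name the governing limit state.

226.8 kN (bearing governs)

Bolt shear: A_b = π(20)²/4 = 314.16 mm². φR_n = 0.75 × 469 × 314.16 × 3 × 1 = 331.5 kN.
Bearing (6 mm plate, F_u = 400 MPa): end bolts L_c = 36 − 22/2 = 25, R_n = min(1.2×25×6×400, 2.4×20×6×400) = 72 kN/bolt; interior L_c = 64 − 22 = 42, R_n = 115.2 kN/bolt. φR_n = 0.75 × (1×72 + 2×115.2) = 226.8 kN.
Governing: min(331.5, 226.8) = 226.8 kN → bearing.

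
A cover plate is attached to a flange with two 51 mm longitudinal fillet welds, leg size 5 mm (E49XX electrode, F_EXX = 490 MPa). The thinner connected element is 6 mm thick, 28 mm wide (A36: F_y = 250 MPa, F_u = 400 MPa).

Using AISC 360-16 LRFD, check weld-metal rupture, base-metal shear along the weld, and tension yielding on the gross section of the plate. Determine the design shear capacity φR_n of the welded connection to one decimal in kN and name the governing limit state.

37.8 kN (gross-section yield governs)

Weld metal: throat = 0.707×5 = 3.535 mm, L = 2×51 = 102 mm. φR_n = 0.75 × 0.6 × 490 × 3.535 × 102 = 79.5 kN.
Base metal shear (6 mm plate): yield φR_n = 1.0×0.6×250×6×102 = 91.8 kN; rupture φR_n = 0.75×0.6×400×6×102 = 110.2 kN; take 91.8 kN (yield).
Tension yield (gross): A_g = 28×6 = 168 mm². φR_n = 0.90 × 250 × 168 = 37.8 kN.
Governing: min(79.5, 91.8, 37.8) = 37.8 kN → gross-section yield.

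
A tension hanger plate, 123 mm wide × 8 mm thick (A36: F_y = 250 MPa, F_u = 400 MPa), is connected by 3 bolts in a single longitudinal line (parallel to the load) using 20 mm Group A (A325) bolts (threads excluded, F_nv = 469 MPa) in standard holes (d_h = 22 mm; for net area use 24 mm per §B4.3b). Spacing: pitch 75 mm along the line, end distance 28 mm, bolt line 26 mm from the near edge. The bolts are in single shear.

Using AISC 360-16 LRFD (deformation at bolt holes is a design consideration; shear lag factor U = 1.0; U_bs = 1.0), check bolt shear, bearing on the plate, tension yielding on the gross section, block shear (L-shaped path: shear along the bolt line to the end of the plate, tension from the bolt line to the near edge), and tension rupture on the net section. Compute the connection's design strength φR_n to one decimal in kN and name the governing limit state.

193.8 kN (block shear governs)

Bolt shear: A_b = π(20)²/4 = 314.16 mm². φR_n = 0.75 × 469 × 314.16 × 3 × 1 = 331.5 kN.
Bearing (8 mm plate, F_u = 400 MPa): end bolts L_c = 28 − 22/2 = 17, R_n = min(1.2×17×8×400, 2.4×20×8×400) = 65.28 kN/bolt; interior L_c = 75 − 22 = 53, R_n = 153.6 kN/bolt. φR_n = 0.75 × (1×65.28 + 2×153.6) = 279.4 kN.
Tension yield (gross): A_g = 123×8 = 984 mm². φR_n = 0.90 × 250 × 984 = 221.4 kN.
Block shear: shear path 1×[28+2×75] = 1×178 mm, A_gv = 1424, A_nv = 1×(178 − 2.5×24)×8 = 944 mm²; tension to near edge: (26 − 0.5×24)×8 = 112 mm². R_n = min(0.6×400×944, 0.6×250×1424) + 1.0×400×112 = min(226.56, 213.6) + 44.8 = 258.4 kN. φR_n = 0.75 × 258.4 = 193.8 kN.
Tension rupture (net): A_n = (123 − 1×24)×8 = 792 mm² (U = 1.0, A_e = A_n). φR_n = 0.75 × 400 × 792 = 237.6 kN.
Governing: min(331.5, 279.4, 221.4, 193.8, 237.6) = 193.8 kN → block shear.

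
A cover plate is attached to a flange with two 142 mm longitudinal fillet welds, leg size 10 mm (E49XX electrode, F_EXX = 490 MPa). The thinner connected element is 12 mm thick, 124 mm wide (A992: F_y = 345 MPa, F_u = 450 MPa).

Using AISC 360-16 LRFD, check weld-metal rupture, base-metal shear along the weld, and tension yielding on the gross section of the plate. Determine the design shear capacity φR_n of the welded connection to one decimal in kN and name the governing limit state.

Weld metal: throat = 0.707×10 = 7.07 mm, L = 2×142 = 284 mm. φR_n = 0.75 × 0.6 × 490 × 7.07 × 284 = 442.7 kN.
Base metal shear (12 mm plate): yield φR_n = 1.0×0.6×345×12×284 = 705.5 kN; rupture φR_n = 0.75×0.6×450×12×284 = 690.1 kN; take 690.1 kN (rupture).
Tension yield (gross): A_g = 124×12 = 1488 mm². φR_n = 0.90 × 345 × 1488 = 462.0 kN.
Governing: min(442.7, 690.1, 462.0) = 442.7 kN → weld metal.

442.7 kN (weld metal governs)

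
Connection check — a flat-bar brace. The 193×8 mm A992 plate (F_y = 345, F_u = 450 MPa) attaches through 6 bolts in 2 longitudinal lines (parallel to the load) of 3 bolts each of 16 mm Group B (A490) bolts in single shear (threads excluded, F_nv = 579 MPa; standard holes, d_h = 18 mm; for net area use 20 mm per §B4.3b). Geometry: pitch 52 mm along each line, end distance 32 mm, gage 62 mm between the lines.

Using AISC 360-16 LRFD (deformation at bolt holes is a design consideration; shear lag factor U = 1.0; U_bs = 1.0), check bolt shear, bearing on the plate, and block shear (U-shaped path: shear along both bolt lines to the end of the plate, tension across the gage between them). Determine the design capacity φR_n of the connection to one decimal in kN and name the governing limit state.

392.0 kN (block shear governs)

Bolt shear: A_b = π(16)²/4 = 201.06 mm². φR_n = 0.75 × 579 × 201.06 × 6 × 1 = 523.9 kN.
Bearing (8 mm plate, F_u = 450 MPa): end bolts L_c = 32 − 18/2 = 23, R_n = min(1.2×23×8×450, 2.4×16×8×450) = 99.36 kN/bolt; interior L_c = 52 − 18 = 34, R_n = 138.24 kN/bolt. φR_n = 0.75 × (2×99.36 + 4×138.24) = 563.8 kN.
Block shear: shear path 2×[32+2×52] = 2×136 mm, A_gv = 2176, A_nv = 2×(136 − 2.5×20)×8 = 1376 mm²; tension across gage: (62 − 1×20)×8 = 336 mm². R_n = min(0.6×450×1376, 0.6×345×2176) + 1.0×450×336 = min(371.52, 450.43) + 151.2 = 522.72 kN. φR_n = 0.75 × 522.72 = 392.0 kN.
Governing: min(523.9, 563.8, 392.0) = 392.0 kN → block shear.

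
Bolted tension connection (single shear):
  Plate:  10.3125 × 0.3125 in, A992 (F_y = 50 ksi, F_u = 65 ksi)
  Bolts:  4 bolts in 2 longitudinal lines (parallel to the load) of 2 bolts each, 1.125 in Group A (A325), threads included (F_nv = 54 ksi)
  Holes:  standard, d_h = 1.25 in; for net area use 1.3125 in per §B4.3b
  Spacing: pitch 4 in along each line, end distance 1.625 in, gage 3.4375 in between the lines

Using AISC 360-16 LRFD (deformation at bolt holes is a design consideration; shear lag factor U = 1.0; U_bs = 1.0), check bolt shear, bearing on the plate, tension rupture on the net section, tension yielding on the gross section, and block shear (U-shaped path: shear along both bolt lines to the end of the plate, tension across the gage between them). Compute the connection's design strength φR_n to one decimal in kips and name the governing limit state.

Bolt shear: A_b = π(1.125)²/4 = 0.99402 in². φR_n = 0.75 × 54 × 0.99402 × 4 × 1 = 161.0 kips.
Bearing (0.3125 in plate, F_u = 65 ksi): end bolts L_c = 1.625 − 1.25/2 = 1, R_n = min(1.2×1×0.3125×65, 2.4×1.125×0.3125×65) = 24.375 kips/bolt; interior L_c = 4 − 1.25 = 2.75, R_n = 54.844 kips/bolt. φR_n = 0.75 × (2×24.375 + 2×54.844) = 118.8 kips.
Tension rupture (net): A_n = (10.3125 − 2×1.3125)×0.3125 = 2.4023 in² (U = 1.0, A_e = A_n). φR_n = 0.75 × 65 × 2.4023 = 117.1 kips.
Tension yield (gross): A_g = 10.3125×0.3125 = 3.2227 in². φR_n = 0.90 × 50 × 3.2227 = 145.0 kips.
Block shear: shear path 2×[1.625+1×4] = 2×5.625 in, A_gv = 3.5156, A_nv = 2×(5.625 − 1.5×1.3125)×0.3125 = 2.2852 in²; tension across gage: (3.4375 − 1×1.3125)×0.3125 = 0.66406 in². R_n = min(0.6×65×2.2852, 0.6×50×3.5156) + 1.0×65×0.66406 = min(89.123, 105.47) + 43.164 = 132.29 kips. φR_n = 0.75 × 132.29 = 99.2 kips.
Governing: min(161.0, 118.8, 117.1, 145.0, 99.2) = 99.2 kips → block shear.

99.2 kips (block shear governs)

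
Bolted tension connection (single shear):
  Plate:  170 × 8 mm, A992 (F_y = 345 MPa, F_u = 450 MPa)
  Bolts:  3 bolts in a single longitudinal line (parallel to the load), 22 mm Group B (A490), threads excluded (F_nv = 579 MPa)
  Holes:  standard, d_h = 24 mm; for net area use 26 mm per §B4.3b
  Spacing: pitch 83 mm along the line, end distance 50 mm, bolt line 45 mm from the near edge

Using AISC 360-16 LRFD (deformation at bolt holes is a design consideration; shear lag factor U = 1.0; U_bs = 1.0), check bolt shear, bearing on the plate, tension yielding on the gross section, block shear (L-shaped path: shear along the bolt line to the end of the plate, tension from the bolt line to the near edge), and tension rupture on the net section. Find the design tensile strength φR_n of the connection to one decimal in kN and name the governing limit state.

Bolt shear: A_b = π(22)²/4 = 380.13 mm². φR_n = 0.75 × 579 × 380.13 × 3 × 1 = 495.2 kN.
Bearing (8 mm plate, F_u = 450 MPa): end bolts L_c = 50 − 24/2 = 38, R_n = min(1.2×38×8×450, 2.4×22×8×450) = 164.16 kN/bolt; interior L_c = 83 − 24 = 59, R_n = 190.08 kN/bolt. φR_n = 0.75 × (1×164.16 + 2×190.08) = 408.2 kN.
Tension yield (gross): A_g = 170×8 = 1360 mm². φR_n = 0.90 × 345 × 1360 = 422.3 kN.
Block shear: shear path 1×[50+2×83] = 1×216 mm, A_gv = 1728, A_nv = 1×(216 − 2.5×26)×8 = 1208 mm²; tension to near edge: (45 − 0.5×26)×8 = 256 mm². R_n = min(0.6×450×1208, 0.6×345×1728) + 1.0×450×256 = min(326.16, 357.7) + 115.2 = 441.36 kN. φR_n = 0.75 × 441.36 = 331.0 kN.
Tension rupture (net): A_n = (170 − 1×26)×8 = 1152 mm² (U = 1.0, A_e = A_n). φR_n = 0.75 × 450 × 1152 = 388.8 kN.
Governing: min(495.2, 408.2, 422.3, 331.0, 388.8) = 331.0 kN → block shear.

331.0 kN (block shear governs)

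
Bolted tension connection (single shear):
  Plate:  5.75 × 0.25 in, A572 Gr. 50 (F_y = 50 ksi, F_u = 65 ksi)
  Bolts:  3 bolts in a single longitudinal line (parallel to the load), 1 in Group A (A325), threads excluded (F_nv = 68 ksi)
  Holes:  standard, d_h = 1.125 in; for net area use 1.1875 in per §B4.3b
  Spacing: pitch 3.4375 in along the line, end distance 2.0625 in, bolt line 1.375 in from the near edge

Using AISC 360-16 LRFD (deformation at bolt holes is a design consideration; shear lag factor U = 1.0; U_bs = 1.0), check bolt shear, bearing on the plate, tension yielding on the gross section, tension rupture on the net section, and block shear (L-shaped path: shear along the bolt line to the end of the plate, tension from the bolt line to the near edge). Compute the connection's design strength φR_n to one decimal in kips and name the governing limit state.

Bolt shear: A_b = π(1)²/4 = 0.7854 in². φR_n = 0.75 × 68 × 0.7854 × 3 × 1 = 120.2 kips.
Bearing (0.25 in plate, F_u = 65 ksi): end bolts L_c = 2.0625 − 1.125/2 = 1.5, R_n = min(1.2×1.5×0.25×65, 2.4×1×0.25×65) = 29.25 kips/bolt; interior L_c = 3.4375 − 1.125 = 2.3125, R_n = 39 kips/bolt. φR_n = 0.75 × (1×29.25 + 2×39) = 80.4 kips.
Tension yield (gross): A_g = 5.75×0.25 = 1.4375 in². φR_n = 0.90 × 50 × 1.4375 = 64.7 kips.
Tension rupture (net): A_n = (5.75 − 1×1.1875)×0.25 = 1.1406 in² (U = 1.0, A_e = A_n). φR_n = 0.75 × 65 × 1.1406 = 55.6 kips.
Block shear: shear path 1×[2.0625+2×3.4375] = 1×8.9375 in, A_gv = 2.2344, A_nv = 1×(8.9375 − 2.5×1.1875)×0.25 = 1.4922 in²; tension to near edge: (1.375 − 0.5×1.1875)×0.25 = 0.19531 in². R_n = min(0.6×65×1.4922, 0.6×50×2.2344) + 1.0×65×0.19531 = min(58.196, 67.032) + 12.695 = 70.891 kips. φR_n = 0.75 × 70.891 = 53.2 kips.
Governing: min(120.2, 80.4, 64.7, 55.6, 53.2) = 53.2 kips → block shear.

53.2 kips (block shear governs)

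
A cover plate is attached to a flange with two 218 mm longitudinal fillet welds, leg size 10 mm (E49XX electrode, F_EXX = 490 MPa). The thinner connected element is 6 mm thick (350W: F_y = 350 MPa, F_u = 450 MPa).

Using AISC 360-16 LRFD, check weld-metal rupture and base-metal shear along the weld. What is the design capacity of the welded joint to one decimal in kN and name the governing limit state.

Weld metal: throat = 0.707×10 = 7.07 mm, L = 2×218 = 436 mm. φR_n = 0.75 × 0.6 × 490 × 7.07 × 436 = 679.7 kN.
Base metal shear (6 mm plate): yield φR_n = 1.0×0.6×350×6×436 = 549.4 kN; rupture φR_n = 0.75×0.6×450×6×436 = 529.7 kN; take 529.7 kN (rupture).
Governing: min(679.7, 529.7) = 529.7 kN → base-metal shear.

529.7 kN (base-metal shear governs)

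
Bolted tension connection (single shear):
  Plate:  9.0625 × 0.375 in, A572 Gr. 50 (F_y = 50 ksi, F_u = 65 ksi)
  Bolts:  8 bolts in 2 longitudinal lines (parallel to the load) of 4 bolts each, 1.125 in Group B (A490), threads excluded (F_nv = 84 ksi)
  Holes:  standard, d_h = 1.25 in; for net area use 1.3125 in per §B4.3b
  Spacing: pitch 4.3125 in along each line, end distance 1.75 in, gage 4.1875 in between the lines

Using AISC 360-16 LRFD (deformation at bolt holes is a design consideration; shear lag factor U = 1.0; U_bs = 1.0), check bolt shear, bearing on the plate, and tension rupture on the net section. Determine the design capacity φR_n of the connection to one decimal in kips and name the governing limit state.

117.7 kips (net-section rupture governs)

Bolt shear: A_b = π(1.125)²/4 = 0.99402 in². φR_n = 0.75 × 84 × 0.99402 × 8 × 1 = 501.0 kips.
Bearing (0.375 in plate, F_u = 65 ksi): end bolts L_c = 1.75 − 1.25/2 = 1.125, R_n = min(1.2×1.125×0.375×65, 2.4×1.125×0.375×65) = 32.906 kips/bolt; interior L_c = 4.3125 − 1.25 = 3.0625, R_n = 65.813 kips/bolt. φR_n = 0.75 × (2×32.906 + 6×65.813) = 345.5 kips.
Tension rupture (net): A_n = (9.0625 − 2×1.3125)×0.375 = 2.4141 in² (U = 1.0, A_e = A_n). φR_n = 0.75 × 65 × 2.4141 = 117.7 kips.
Governing: min(501.0, 345.5, 117.7) = 117.7 kips → net-section rupture.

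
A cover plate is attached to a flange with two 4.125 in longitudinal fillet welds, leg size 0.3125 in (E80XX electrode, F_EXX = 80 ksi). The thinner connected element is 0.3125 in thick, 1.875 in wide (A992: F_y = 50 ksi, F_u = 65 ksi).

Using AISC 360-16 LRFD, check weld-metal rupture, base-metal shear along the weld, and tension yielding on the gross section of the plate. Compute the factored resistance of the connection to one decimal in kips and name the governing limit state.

Weld metal: throat = 0.707×0.3125 = 0.22094 in, L = 2×4.125 = 8.25 in. φR_n = 0.75 × 0.6 × 80 × 0.22094 × 8.25 = 65.6 kips.
Base metal shear (0.3125 in plate): yield φR_n = 1.0×0.6×50×0.3125×8.25 = 77.3 kips; rupture φR_n = 0.75×0.6×65×0.3125×8.25 = 75.4 kips; take 75.4 kips (rupture).
Tension yield (gross): A_g = 1.875×0.3125 = 0.58594 in². φR_n = 0.90 × 50 × 0.58594 = 26.4 kips.
Governing: min(65.6, 75.4, 26.4) = 26.4 kips → gross-section yield.

26.4 kips (gross-section yield governs)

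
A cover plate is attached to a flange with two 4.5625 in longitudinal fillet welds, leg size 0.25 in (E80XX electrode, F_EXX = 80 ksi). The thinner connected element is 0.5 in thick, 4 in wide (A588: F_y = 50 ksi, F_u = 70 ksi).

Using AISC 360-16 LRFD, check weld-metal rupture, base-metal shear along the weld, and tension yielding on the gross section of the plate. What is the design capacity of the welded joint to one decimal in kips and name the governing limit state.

58.1 kips (weld metal governs)

Weld metal: throat = 0.707×0.25 = 0.17675 in, L = 2×4.5625 = 9.125 in. φR_n = 0.75 × 0.6 × 80 × 0.17675 × 9.125 = 58.1 kips.
Base metal shear (0.5 in plate): yield φR_n = 1.0×0.6×50×0.5×9.125 = 136.9 kips; rupture φR_n = 0.75×0.6×70×0.5×9.125 = 143.7 kips; take 136.9 kips (yield).
Tension yield (gross): A_g = 4×0.5 = 2 in². φR_n = 0.90 × 50 × 2 = 90.0 kips.
Governing: min(58.1, 136.9, 90.0) = 58.1 kips → weld metal.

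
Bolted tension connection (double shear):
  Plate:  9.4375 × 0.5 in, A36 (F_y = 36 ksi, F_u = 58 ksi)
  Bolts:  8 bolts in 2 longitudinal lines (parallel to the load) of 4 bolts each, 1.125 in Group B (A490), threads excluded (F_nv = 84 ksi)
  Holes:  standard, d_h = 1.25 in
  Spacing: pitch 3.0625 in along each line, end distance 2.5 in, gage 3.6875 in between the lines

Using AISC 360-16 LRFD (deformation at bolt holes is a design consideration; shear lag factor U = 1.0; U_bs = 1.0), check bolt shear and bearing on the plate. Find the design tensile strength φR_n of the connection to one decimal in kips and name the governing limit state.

381.7 kips (bearing governs)

Bolt shear: A_b = π(1.125)²/4 = 0.99402 in². φR_n = 0.75 × 84 × 0.99402 × 8 × 2 = 1002.0 kips.
Bearing (0.5 in plate, F_u = 58 ksi): end bolts L_c = 2.5 − 1.25/2 = 1.875, R_n = min(1.2×1.875×0.5×58, 2.4×1.125×0.5×58) = 65.25 kips/bolt; interior L_c = 3.0625 − 1.25 = 1.8125, R_n = 63.075 kips/bolt. φR_n = 0.75 × (2×65.25 + 6×63.075) = 381.7 kips.
Governing: min(1002.0, 381.7) = 381.7 kips → bearing.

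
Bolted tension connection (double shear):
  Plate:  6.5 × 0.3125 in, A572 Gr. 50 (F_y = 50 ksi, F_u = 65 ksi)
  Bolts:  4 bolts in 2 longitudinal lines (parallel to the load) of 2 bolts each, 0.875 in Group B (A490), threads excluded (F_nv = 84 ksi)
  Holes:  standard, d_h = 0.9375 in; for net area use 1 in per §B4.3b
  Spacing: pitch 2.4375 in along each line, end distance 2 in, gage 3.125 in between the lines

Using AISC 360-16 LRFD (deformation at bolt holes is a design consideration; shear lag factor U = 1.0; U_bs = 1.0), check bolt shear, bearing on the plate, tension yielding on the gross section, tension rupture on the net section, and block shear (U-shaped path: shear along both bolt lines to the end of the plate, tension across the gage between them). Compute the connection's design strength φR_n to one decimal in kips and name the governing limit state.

Bolt shear: A_b = π(0.875)²/4 = 0.60132 in². φR_n = 0.75 × 84 × 0.60132 × 4 × 2 = 303.1 kips.
Bearing (0.3125 in plate, F_u = 65 ksi): end bolts L_c = 2 − 0.9375/2 = 1.53125, R_n = min(1.2×1.53125×0.3125×65, 2.4×0.875×0.3125×65) = 37.324 kips/bolt; interior L_c = 2.4375 − 0.9375 = 1.5, R_n = 36.563 kips/bolt. φR_n = 0.75 × (2×37.324 + 2×36.563) = 110.8 kips.
Tension yield (gross): A_g = 6.5×0.3125 = 2.0313 in². φR_n = 0.90 × 50 × 2.0313 = 91.4 kips.
Tension rupture (net): A_n = (6.5 − 2×1)×0.3125 = 1.4063 in² (U = 1.0, A_e = A_n). φR_n = 0.75 × 65 × 1.4063 = 68.6 kips.
Block shear: shear path 2×[2+1×2.4375] = 2×4.4375 in, A_gv = 2.7734, A_nv = 2×(4.4375 − 1.5×1)×0.3125 = 1.8359 in²; tension across gage: (3.125 − 1×1)×0.3125 = 0.66406 in². R_n = min(0.6×65×1.8359, 0.6×50×2.7734) + 1.0×65×0.66406 = min(71.6, 83.202) + 43.164 = 114.76 kips. φR_n = 0.75 × 114.76 = 86.1 kips.
Governing: min(303.1, 110.8, 91.4, 68.6, 86.1) = 68.6 kips → net-section rupture.

68.6 kips (net-section rupture governs)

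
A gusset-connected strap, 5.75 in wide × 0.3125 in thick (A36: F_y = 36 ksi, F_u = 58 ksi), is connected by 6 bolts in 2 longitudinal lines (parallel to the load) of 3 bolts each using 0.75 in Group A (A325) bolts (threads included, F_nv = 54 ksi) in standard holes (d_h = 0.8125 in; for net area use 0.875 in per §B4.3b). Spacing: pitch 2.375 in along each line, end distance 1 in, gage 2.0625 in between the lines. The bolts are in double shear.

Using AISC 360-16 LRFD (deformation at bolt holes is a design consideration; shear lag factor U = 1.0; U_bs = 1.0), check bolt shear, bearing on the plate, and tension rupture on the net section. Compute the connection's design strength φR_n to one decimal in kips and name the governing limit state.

Bolt shear: A_b = π(0.75)²/4 = 0.44179 in². φR_n = 0.75 × 54 × 0.44179 × 6 × 2 = 214.7 kips.
Bearing (0.3125 in plate, F_u = 58 ksi): end bolts L_c = 1 − 0.8125/2 = 0.59375, R_n = min(1.2×0.59375×0.3125×58, 2.4×0.75×0.3125×58) = 12.914 kips/bolt; interior L_c = 2.375 − 0.8125 = 1.5625, R_n = 32.625 kips/bolt. φR_n = 0.75 × (2×12.914 + 4×32.625) = 117.2 kips.
Tension rupture (net): A_n = (5.75 − 2×0.875)×0.3125 = 1.25 in² (U = 1.0, A_e = A_n). φR_n = 0.75 × 58 × 1.25 = 54.4 kips.
Governing: min(214.7, 117.2, 54.4) = 54.4 kips → net-section rupture.

54.4 kips (net-section rupture governs)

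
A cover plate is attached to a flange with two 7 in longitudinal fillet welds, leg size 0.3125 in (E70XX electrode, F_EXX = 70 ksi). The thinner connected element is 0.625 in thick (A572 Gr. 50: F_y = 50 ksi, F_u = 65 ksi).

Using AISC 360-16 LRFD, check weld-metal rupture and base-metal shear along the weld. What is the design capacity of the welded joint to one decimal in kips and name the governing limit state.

97.4 kips (weld metal governs)

Weld metal: throat = 0.707×0.3125 = 0.22094 in, L = 2×7 = 14 in. φR_n = 0.75 × 0.6 × 70 × 0.22094 × 14 = 97.4 kips.
Base metal shear (0.625 in plate): yield φR_n = 1.0×0.6×50×0.625×14 = 262.5 kips; rupture φR_n = 0.75×0.6×65×0.625×14 = 255.9 kips; take 255.9 kips (rupture).
Governing: min(97.4, 255.9) = 97.4 kips → weld metal.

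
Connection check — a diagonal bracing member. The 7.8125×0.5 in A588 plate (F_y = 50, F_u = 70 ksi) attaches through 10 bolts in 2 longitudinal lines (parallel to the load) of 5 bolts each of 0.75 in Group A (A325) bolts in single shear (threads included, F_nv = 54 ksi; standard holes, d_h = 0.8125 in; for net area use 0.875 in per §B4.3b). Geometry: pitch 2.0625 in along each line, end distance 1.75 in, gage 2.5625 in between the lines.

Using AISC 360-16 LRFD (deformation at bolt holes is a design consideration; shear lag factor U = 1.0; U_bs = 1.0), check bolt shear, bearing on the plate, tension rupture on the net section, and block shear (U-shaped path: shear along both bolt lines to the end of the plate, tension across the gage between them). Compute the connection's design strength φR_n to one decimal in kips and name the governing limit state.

159.1 kips (net-section rupture governs)

Bolt shear: A_b = π(0.75)²/4 = 0.44179 in². φR_n = 0.75 × 54 × 0.44179 × 10 × 1 = 178.9 kips.
Bearing (0.5 in plate, F_u = 70 ksi): end bolts L_c = 1.75 − 0.8125/2 = 1.34375, R_n = min(1.2×1.34375×0.5×70, 2.4×0.75×0.5×70) = 56.438 kips/bolt; interior L_c = 2.0625 − 0.8125 = 1.25, R_n = 52.5 kips/bolt. φR_n = 0.75 × (2×56.438 + 8×52.5) = 399.7 kips.
Tension rupture (net): A_n = (7.8125 − 2×0.875)×0.5 = 3.0313 in² (U = 1.0, A_e = A_n). φR_n = 0.75 × 70 × 3.0313 = 159.1 kips.
Block shear: shear path 2×[1.75+4×2.0625] = 2×10 in, A_gv = 10, A_nv = 2×(10 − 4.5×0.875)×0.5 = 6.0625 in²; tension across gage: (2.5625 − 1×0.875)×0.5 = 0.84375 in². R_n = min(0.6×70×6.0625, 0.6×50×10) + 1.0×70×0.84375 = min(254.63, 300) + 59.063 = 313.69 kips. φR_n = 0.75 × 313.69 = 235.3 kips.
Governing: min(178.9, 399.7, 159.1, 235.3) = 159.1 kips → net-section rupture.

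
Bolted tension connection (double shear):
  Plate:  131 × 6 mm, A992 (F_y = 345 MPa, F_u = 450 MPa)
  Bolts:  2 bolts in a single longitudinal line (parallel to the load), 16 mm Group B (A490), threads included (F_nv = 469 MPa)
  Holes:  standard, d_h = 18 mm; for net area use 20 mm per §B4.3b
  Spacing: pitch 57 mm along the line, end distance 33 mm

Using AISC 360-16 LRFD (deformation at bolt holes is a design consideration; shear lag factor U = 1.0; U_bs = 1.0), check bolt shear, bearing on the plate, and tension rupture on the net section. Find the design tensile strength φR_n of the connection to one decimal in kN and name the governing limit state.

136.1 kN (bearing governs)

Bolt shear: A_b = π(16)²/4 = 201.06 mm². φR_n = 0.75 × 469 × 201.06 × 2 × 2 = 282.9 kN.
Bearing (6 mm plate, F_u = 450 MPa): end bolts L_c = 33 − 18/2 = 24, R_n = min(1.2×24×6×450, 2.4×16×6×450) = 77.76 kN/bolt; interior L_c = 57 − 18 = 39, R_n = 103.68 kN/bolt. φR_n = 0.75 × (1×77.76 + 1×103.68) = 136.1 kN.
Tension rupture (net): A_n = (131 − 1×20)×6 = 666 mm² (U = 1.0, A_e = A_n). φR_n = 0.75 × 450 × 666 = 224.8 kN.
Governing: min(282.9, 136.1, 224.8) = 136.1 kN → bearing.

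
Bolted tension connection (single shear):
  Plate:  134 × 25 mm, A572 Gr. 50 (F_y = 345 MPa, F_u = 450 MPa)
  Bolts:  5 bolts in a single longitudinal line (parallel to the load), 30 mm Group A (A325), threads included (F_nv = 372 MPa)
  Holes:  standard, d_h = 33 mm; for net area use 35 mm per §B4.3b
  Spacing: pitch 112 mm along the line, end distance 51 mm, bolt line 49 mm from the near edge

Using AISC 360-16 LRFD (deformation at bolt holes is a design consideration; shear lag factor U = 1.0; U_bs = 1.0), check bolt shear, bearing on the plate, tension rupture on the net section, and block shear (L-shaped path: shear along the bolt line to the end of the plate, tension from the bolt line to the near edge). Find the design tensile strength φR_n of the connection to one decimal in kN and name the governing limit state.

Bolt shear: A_b = π(30)²/4 = 706.86 mm². φR_n = 0.75 × 372 × 706.86 × 5 × 1 = 986.1 kN.
Bearing (25 mm plate, F_u = 450 MPa): end bolts L_c = 51 − 33/2 = 34.5, R_n = min(1.2×34.5×25×450, 2.4×30×25×450) = 465.75 kN/bolt; interior L_c = 112 − 33 = 79, R_n = 810 kN/bolt. φR_n = 0.75 × (1×465.75 + 4×810) = 2779.3 kN.
Tension rupture (net): A_n = (134 − 1×35)×25 = 2475 mm² (U = 1.0, A_e = A_n). φR_n = 0.75 × 450 × 2475 = 835.3 kN.
Block shear: shear path 1×[51+4×112] = 1×499 mm, A_gv = 12475, A_nv = 1×(499 − 4.5×35)×25 = 8537.5 mm²; tension to near edge: (49 − 0.5×35)×25 = 787.5 mm². R_n = min(0.6×450×8537.5, 0.6×345×12475) + 1.0×450×787.5 = min(2305.1, 2582.3) + 354.38 = 2659.5 kN. φR_n = 0.75 × 2659.5 = 1994.6 kN.
Governing: min(986.1, 2779.3, 835.3, 1994.6) = 835.3 kN → net-section rupture.

835.3 kN (net-section rupture governs)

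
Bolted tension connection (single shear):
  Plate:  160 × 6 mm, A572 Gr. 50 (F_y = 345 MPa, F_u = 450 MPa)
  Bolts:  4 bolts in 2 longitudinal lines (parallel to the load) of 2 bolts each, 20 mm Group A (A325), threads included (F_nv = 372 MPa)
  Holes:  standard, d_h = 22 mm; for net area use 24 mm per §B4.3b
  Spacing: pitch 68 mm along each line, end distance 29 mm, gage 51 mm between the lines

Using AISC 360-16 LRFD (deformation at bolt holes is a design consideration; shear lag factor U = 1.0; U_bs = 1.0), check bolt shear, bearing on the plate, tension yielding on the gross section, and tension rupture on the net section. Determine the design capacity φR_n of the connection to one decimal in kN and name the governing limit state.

Bolt shear: A_b = π(20)²/4 = 314.16 mm². φR_n = 0.75 × 372 × 314.16 × 4 × 1 = 350.6 kN.
Bearing (6 mm plate, F_u = 450 MPa): end bolts L_c = 29 − 22/2 = 18, R_n = min(1.2×18×6×450, 2.4×20×6×450) = 58.32 kN/bolt; interior L_c = 68 − 22 = 46, R_n = 129.6 kN/bolt. φR_n = 0.75 × (2×58.32 + 2×129.6) = 281.9 kN.
Tension yield (gross): A_g = 160×6 = 960 mm². φR_n = 0.90 × 345 × 960 = 298.1 kN.
Tension rupture (net): A_n = (160 − 2×24)×6 = 672 mm² (U = 1.0, A_e = A_n). φR_n = 0.75 × 450 × 672 = 226.8 kN.
Governing: min(350.6, 281.9, 298.1, 226.8) = 226.8 kN → net-section rupture.

226.8 kN (net-section rupture governs)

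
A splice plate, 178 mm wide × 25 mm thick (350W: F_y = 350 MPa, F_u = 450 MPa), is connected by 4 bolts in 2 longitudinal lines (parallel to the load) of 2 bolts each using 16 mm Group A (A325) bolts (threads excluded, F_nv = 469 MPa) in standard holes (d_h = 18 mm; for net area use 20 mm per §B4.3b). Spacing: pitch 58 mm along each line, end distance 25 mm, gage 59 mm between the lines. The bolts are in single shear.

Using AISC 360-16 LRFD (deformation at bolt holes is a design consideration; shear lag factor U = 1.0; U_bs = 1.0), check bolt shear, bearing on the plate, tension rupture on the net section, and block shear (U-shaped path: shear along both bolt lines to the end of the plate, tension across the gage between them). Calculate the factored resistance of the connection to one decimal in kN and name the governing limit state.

282.9 kN (bolt shear governs)

Bolt shear: A_b = π(16)²/4 = 201.06 mm². φR_n = 0.75 × 469 × 201.06 × 4 × 1 = 282.9 kN.
Bearing (25 mm plate, F_u = 450 MPa): end bolts L_c = 25 − 18/2 = 16, R_n = min(1.2×16×25×450, 2.4×16×25×450) = 216 kN/bolt; interior L_c = 58 − 18 = 40, R_n = 432 kN/bolt. φR_n = 0.75 × (2×216 + 2×432) = 972.0 kN.
Tension rupture (net): A_n = (178 − 2×20)×25 = 3450 mm² (U = 1.0, A_e = A_n). φR_n = 0.75 × 450 × 3450 = 1164.4 kN.
Block shear: shear path 2×[25+1×58] = 2×83 mm, A_gv = 4150, A_nv = 2×(83 − 1.5×20)×25 = 2650 mm²; tension across gage: (59 − 1×20)×25 = 975 mm². R_n = min(0.6×450×2650, 0.6×350×4150) + 1.0×450×975 = min(715.5, 871.5) + 438.75 = 1154.3 kN. φR_n = 0.75 × 1154.3 = 865.7 kN.
Governing: min(282.9, 972.0, 1164.4, 865.7) = 282.9 kN → bolt shear.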